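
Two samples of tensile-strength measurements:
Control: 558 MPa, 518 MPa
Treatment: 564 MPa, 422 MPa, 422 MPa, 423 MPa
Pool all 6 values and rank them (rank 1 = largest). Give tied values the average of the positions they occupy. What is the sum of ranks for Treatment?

16

Sorted (descending): 564, 558, 518, 423, 422, 422
The 2 values of 422 occupy positions 5–6 → average rank (5+6)/2 = 5.5.
Treatment values → pooled ranks: 564→1, 422→5.5, 422→5.5, 423→4
Rank sum = 1 + 5.5 + 5.5 + 4 = 16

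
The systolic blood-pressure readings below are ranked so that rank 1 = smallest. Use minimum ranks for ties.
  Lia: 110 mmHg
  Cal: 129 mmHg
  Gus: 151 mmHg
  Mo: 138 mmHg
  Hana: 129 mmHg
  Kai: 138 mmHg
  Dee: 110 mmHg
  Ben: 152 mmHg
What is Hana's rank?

3

Sorted (ascending): 110, 110, 129, 129, 138, 138, 151, 152
The 2 values of 110 occupy positions 1–2 → each gets rank 1.
The 2 values of 129 occupy positions 3–4 → each gets rank 3.
The 2 values of 138 occupy positions 5–6 → each gets rank 5.
Hana has value 129 mmHg → rank 3.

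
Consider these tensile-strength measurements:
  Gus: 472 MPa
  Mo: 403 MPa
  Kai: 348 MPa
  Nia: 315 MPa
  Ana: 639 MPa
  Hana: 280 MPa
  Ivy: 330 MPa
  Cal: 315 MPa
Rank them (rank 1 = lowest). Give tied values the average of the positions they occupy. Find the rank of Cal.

2.5

Sorted (ascending): 280, 315, 315, 330, 348, 403, 472, 639
The 2 values of 315 occupy positions 2–3 → average rank (2+3)/2 = 2.5.
Cal has value 315 MPa → rank 2.5.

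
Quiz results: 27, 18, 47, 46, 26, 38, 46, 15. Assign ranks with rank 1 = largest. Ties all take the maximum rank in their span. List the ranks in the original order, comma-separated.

5, 7, 1, 3, 6, 4, 3, 8

Sorted (descending): 47, 46, 46, 38, 27, 26, 18, 15
The 2 values of 46 occupy positions 2–3 → each gets rank 3.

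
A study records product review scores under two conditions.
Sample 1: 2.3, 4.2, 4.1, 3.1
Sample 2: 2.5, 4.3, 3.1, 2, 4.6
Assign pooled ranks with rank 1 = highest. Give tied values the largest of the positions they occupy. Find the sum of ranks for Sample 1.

Sorted (descending): 4.6, 4.3, 4.2, 4.1, 3.1, 3.1, 2.5, 2.3, 2
The 2 values of 3.1 occupy positions 5–6 → each gets rank 6.
Sample 1 values → pooled ranks: 2.3→8, 4.2→3, 4.1→4, 3.1→6
Rank sum = 8 + 3 + 4 + 6 = 21

21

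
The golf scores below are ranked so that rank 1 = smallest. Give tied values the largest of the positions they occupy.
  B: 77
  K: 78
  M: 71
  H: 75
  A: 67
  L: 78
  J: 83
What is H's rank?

Sorted (ascending): 67, 71, 75, 77, 78, 78, 83
The 2 values of 78 occupy positions 5–6 → each gets rank 6.
H has value 75 → rank 3.

3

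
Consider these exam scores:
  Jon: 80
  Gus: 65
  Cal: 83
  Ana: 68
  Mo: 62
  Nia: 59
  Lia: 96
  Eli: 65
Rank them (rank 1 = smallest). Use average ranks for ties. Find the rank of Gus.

Sorted (ascending): 59, 62, 65, 65, 68, 80, 83, 96
The 2 values of 65 occupy positions 3–4 → average rank (3+4)/2 = 3.5.
Gus has value 65 → rank 3.5.

3.5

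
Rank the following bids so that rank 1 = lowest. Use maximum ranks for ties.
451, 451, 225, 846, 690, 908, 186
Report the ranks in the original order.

Sorted (ascending): 186, 225, 451, 451, 690, 846, 908
The 2 values of 451 occupy positions 3–4 → each gets rank 4.

4, 4, 2, 6, 5, 7, 1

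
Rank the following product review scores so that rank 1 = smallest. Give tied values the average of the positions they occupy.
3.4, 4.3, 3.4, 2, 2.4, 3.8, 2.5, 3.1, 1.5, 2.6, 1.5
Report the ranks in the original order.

Sorted (ascending): 1.5, 1.5, 2, 2.4, 2.5, 2.6, 3.1, 3.4, 3.4, 3.8, 4.3
The 2 values of 1.5 occupy positions 1–2 → average rank (1+2)/2 = 1.5.
The 2 values of 3.4 occupy positions 8–9 → average rank (8+9)/2 = 8.5.

8.5, 11, 8.5, 3, 4, 10, 5, 7, 1.5, 6, 1.5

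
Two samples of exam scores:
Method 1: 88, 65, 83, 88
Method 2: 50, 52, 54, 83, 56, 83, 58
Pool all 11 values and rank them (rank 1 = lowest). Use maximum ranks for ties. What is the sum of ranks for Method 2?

33

Sorted (ascending): 50, 52, 54, 56, 58, 65, 83, 83, 83, 88, 88
The 3 values of 83 occupy positions 7–9 → each gets rank 9.
The 2 values of 88 occupy positions 10–11 → each gets rank 11.
Method 2 values → pooled ranks: 50→1, 52→2, 54→3, 83→9, 56→4, 83→9, 58→5
Rank sum = 1 + 2 + 3 + 9 + 4 + 9 + 5 = 33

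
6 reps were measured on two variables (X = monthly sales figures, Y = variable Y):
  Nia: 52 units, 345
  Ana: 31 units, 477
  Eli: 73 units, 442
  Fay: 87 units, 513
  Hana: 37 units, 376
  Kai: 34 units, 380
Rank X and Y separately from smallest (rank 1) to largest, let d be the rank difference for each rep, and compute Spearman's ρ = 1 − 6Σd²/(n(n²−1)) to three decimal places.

Ranks of variable 1: 4, 1, 5, 6, 3, 2
Ranks of variable 2: 1, 5, 4, 6, 2, 3
d = r₁ − r₂: 3, -4, 1, 0, 1, -1
d²: 9, 16, 1, 0, 1, 1; Σd² = 28
ρ = 1 − 6·28/(6·35) = 1 − 168/210 = 0.200

0.200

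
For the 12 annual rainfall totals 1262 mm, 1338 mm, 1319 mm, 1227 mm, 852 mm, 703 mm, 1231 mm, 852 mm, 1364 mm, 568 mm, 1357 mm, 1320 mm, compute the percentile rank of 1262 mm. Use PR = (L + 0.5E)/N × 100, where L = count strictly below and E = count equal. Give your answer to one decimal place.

54.2

N = 12.
Strictly below 1262: 6. Equal to 1262: 1.
PR = (6 + 0.5·1)/12 × 100 = 54.2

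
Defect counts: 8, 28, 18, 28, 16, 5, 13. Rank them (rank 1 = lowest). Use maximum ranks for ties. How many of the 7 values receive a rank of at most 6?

5

Sorted (ascending): 5, 8, 13, 16, 18, 28, 28
The 2 values of 28 occupy positions 6–7 → each gets rank 7.
Ranks ≤ 6: {1, 2, 3, 4, 5} → 5 values.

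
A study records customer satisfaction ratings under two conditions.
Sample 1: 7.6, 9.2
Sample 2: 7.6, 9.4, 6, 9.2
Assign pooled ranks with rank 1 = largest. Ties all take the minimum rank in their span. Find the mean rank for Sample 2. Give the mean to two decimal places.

Sorted (descending): 9.4, 9.2, 9.2, 7.6, 7.6, 6
The 2 values of 9.2 occupy positions 2–3 → each gets rank 2.
The 2 values of 7.6 occupy positions 4–5 → each gets rank 4.
Sample 2 values → pooled ranks: 7.6→4, 9.4→1, 6→6, 9.2→2
Mean rank = (4 + 1 + 6 + 2) / 4 = 3.25

3.25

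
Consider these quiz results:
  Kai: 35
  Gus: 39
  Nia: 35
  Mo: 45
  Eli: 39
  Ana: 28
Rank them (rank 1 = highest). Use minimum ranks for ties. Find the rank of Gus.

Sorted (descending): 45, 39, 39, 35, 35, 28
The 2 values of 39 occupy positions 2–3 → each gets rank 2.
The 2 values of 35 occupy positions 4–5 → each gets rank 4.
Gus has value 39 → rank 2.

2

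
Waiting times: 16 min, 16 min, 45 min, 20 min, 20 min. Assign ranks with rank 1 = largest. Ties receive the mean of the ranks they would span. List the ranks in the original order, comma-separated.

Sorted (descending): 45, 20, 20, 16, 16
The 2 values of 20 occupy positions 2–3 → average rank (2+3)/2 = 2.5.
The 2 values of 16 occupy positions 4–5 → average rank (4+5)/2 = 4.5.

4.5, 4.5, 1, 2.5, 2.5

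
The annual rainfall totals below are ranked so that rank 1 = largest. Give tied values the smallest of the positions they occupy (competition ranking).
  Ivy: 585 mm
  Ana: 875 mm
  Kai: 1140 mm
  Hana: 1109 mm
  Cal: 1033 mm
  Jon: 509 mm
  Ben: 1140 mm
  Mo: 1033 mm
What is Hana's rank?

Sorted (descending): 1140, 1140, 1109, 1033, 1033, 875, 585, 509
The 2 values of 1140 occupy positions 1–2 → each gets rank 1.
The 2 values of 1033 occupy positions 4–5 → each gets rank 4.
Hana has value 1109 mm → rank 3.

3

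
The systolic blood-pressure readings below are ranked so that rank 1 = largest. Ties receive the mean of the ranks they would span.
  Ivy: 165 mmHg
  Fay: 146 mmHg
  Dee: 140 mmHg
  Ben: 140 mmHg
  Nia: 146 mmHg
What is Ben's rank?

4.5

Sorted (descending): 165, 146, 146, 140, 140
The 2 values of 146 occupy positions 2–3 → average rank (2+3)/2 = 2.5.
The 2 values of 140 occupy positions 4–5 → average rank (4+5)/2 = 4.5.
Ben has value 140 mmHg → rank 4.5.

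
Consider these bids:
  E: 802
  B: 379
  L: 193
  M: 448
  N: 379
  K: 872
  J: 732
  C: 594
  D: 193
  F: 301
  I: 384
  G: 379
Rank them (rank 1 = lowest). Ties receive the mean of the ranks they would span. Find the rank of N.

Sorted (ascending): 193, 193, 301, 379, 379, 379, 384, 448, 594, 732, 802, 872
The 2 values of 193 occupy positions 1–2 → average rank (1+2)/2 = 1.5.
The 3 values of 379 occupy positions 4–6 → average rank 5.
N has value 379 → rank 5.

5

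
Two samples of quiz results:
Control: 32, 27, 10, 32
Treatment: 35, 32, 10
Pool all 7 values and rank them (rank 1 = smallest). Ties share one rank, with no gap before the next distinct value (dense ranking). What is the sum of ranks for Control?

Sorted (ascending): 10, 10, 27, 32, 32, 32, 35
The 2 values of 10 share dense rank 1.
The 3 values of 32 share dense rank 3.
Remaining distinct values take the next consecutive integers.
Control values → pooled ranks: 32→3, 27→2, 10→1, 32→3
Rank sum = 3 + 2 + 1 + 3 = 9

9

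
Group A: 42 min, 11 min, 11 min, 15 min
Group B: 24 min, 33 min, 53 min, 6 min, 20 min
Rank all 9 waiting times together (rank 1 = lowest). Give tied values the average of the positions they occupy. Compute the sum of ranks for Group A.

Sorted (ascending): 6, 11, 11, 15, 20, 24, 33, 42, 53
The 2 values of 11 occupy positions 2–3 → average rank (2+3)/2 = 2.5.
Group A values → pooled ranks: 42→8, 11→2.5, 11→2.5, 15→4
Rank sum = 8 + 2.5 + 2.5 + 4 = 17

17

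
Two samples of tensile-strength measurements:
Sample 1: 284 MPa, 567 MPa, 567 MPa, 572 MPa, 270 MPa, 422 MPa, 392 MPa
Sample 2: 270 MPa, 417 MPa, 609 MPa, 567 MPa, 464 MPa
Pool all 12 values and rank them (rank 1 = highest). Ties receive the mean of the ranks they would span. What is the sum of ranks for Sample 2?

30.5

Sorted (descending): 609, 572, 567, 567, 567, 464, 422, 417, 392, 284, 270, 270
The 3 values of 567 occupy positions 3–5 → average rank 4.
The 2 values of 270 occupy positions 11–12 → average rank (11+12)/2 = 11.5.
Sample 2 values → pooled ranks: 270→11.5, 417→8, 609→1, 567→4, 464→6
Rank sum = 11.5 + 8 + 1 + 4 + 6 = 30.5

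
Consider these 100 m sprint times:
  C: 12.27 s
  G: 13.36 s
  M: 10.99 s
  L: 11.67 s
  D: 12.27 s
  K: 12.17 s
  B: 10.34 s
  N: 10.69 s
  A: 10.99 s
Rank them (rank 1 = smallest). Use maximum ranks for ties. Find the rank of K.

6

Sorted (ascending): 10.34, 10.69, 10.99, 10.99, 11.67, 12.17, 12.27, 12.27, 13.36
The 2 values of 10.99 occupy positions 3–4 → each gets rank 4.
The 2 values of 12.27 occupy positions 7–8 → each gets rank 8.
K has value 12.17 s → rank 6.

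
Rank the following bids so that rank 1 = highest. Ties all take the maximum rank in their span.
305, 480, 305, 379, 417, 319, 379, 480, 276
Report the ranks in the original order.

8, 2, 8, 5, 3, 6, 5, 2, 9

Sorted (descending): 480, 480, 417, 379, 379, 319, 305, 305, 276
The 2 values of 480 occupy positions 1–2 → each gets rank 2.
The 2 values of 379 occupy positions 4–5 → each gets rank 5.
The 2 values of 305 occupy positions 7–8 → each gets rank 8.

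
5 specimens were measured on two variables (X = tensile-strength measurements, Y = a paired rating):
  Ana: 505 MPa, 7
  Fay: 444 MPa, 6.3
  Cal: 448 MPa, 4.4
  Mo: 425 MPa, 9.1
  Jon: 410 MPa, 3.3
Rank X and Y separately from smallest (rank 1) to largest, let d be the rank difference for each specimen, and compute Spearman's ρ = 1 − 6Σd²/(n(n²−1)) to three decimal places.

0.300

Ranks of variable 1: 5, 3, 4, 2, 1
Ranks of variable 2: 4, 3, 2, 5, 1
d = r₁ − r₂: 1, 0, 2, -3, 0
d²: 1, 0, 4, 9, 0; Σd² = 14
ρ = 1 − 6·14/(5·24) = 1 − 84/120 = 0.300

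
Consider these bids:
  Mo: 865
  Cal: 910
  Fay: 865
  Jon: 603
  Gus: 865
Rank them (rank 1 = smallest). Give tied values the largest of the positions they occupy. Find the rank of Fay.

Sorted (ascending): 603, 865, 865, 865, 910
The 3 values of 865 occupy positions 2–4 → each gets rank 4.
Fay has value 865 → rank 4.

4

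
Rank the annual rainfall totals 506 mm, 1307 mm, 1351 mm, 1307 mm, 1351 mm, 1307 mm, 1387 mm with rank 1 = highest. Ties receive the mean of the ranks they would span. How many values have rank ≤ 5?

Sorted (descending): 1387, 1351, 1351, 1307, 1307, 1307, 506
The 2 values of 1351 occupy positions 2–3 → average rank (2+3)/2 = 2.5.
The 3 values of 1307 occupy positions 4–6 → average rank 5.
Ranks ≤ 5: {1, 2.5, 2.5, 5, 5, 5} → 6 values.

6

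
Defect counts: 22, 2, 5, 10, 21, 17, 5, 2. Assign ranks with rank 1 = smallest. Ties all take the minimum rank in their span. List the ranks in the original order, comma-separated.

Sorted (ascending): 2, 2, 5, 5, 10, 17, 21, 22
The 2 values of 2 occupy positions 1–2 → each gets rank 1.
The 2 values of 5 occupy positions 3–4 → each gets rank 3.

8, 1, 3, 5, 7, 6, 3, 1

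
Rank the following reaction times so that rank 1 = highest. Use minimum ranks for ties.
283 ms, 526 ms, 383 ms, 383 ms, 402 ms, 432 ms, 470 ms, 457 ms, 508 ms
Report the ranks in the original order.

Sorted (descending): 526, 508, 470, 457, 432, 402, 383, 383, 283
The 2 values of 383 occupy positions 7–8 → each gets rank 7.

9, 1, 7, 7, 6, 5, 3, 4, 2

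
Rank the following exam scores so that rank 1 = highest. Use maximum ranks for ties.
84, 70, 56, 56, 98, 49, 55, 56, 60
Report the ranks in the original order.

Sorted (descending): 98, 84, 70, 60, 56, 56, 56, 55, 49
The 3 values of 56 occupy positions 5–7 → each gets rank 7.

2, 3, 7, 7, 1, 9, 8, 7, 4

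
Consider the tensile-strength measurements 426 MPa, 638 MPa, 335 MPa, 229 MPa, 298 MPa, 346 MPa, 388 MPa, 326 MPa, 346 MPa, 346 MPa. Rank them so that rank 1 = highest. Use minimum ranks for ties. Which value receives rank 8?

326

Sorted (descending): 638, 426, 388, 346, 346, 346, 335, 326, 298, 229
The 3 values of 346 occupy positions 4–6 → each gets rank 4.
Rank 8 → value 326.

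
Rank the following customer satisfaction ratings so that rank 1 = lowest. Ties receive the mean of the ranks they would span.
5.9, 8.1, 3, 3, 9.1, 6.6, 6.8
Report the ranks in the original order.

Sorted (ascending): 3, 3, 5.9, 6.6, 6.8, 8.1, 9.1
The 2 values of 3 occupy positions 1–2 → average rank (1+2)/2 = 1.5.

3, 6, 1.5, 1.5, 7, 4, 5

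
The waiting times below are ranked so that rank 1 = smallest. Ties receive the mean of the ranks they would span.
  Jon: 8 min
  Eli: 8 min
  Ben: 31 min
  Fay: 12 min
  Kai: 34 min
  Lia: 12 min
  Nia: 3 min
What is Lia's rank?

Sorted (ascending): 3, 8, 8, 12, 12, 31, 34
The 2 values of 8 occupy positions 2–3 → average rank (2+3)/2 = 2.5.
The 2 values of 12 occupy positions 4–5 → average rank (4+5)/2 = 4.5.
Lia has value 12 min → rank 4.5.

4.5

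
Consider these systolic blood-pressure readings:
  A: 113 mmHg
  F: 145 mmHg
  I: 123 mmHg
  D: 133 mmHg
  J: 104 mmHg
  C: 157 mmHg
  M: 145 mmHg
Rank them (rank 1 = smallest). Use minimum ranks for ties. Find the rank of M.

5

Sorted (ascending): 104, 113, 123, 133, 145, 145, 157
The 2 values of 145 occupy positions 5–6 → each gets rank 5.
M has value 145 mmHg → rank 5.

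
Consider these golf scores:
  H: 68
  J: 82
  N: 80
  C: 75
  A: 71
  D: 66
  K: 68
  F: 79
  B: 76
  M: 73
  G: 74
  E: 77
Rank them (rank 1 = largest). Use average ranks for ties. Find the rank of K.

10.5

Sorted (descending): 82, 80, 79, 77, 76, 75, 74, 73, 71, 68, 68, 66
The 2 values of 68 occupy positions 10–11 → average rank (10+11)/2 = 10.5.
K has value 68 → rank 10.5.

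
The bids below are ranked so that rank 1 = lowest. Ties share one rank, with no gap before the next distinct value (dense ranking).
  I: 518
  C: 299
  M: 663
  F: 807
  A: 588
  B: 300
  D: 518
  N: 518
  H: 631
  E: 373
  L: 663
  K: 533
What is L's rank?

Sorted (ascending): 299, 300, 373, 518, 518, 518, 533, 588, 631, 663, 663, 807
The 3 values of 518 share dense rank 4.
The 2 values of 663 share dense rank 8.
Remaining distinct values take the next consecutive integers.
L has value 663 → rank 8.

8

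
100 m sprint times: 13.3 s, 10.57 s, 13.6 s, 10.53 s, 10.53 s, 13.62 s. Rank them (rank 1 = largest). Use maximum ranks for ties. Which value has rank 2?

13.6

Sorted (descending): 13.62, 13.6, 13.3, 10.57, 10.53, 10.53
The 2 values of 10.53 occupy positions 5–6 → each gets rank 6.
Rank 2 → value 13.6.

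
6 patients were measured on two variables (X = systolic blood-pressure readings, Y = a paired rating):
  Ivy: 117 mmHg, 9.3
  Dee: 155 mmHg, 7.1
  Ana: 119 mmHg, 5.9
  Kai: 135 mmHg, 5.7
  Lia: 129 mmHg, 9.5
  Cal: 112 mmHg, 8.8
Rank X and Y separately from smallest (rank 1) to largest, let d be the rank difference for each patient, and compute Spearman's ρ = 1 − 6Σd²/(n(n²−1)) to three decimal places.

Ranks of variable 1: 2, 6, 3, 5, 4, 1
Ranks of variable 2: 5, 3, 2, 1, 6, 4
d = r₁ − r₂: -3, 3, 1, 4, -2, -3
d²: 9, 9, 1, 16, 4, 9; Σd² = 48
ρ = 1 − 6·48/(6·35) = 1 − 288/210 = -0.371

-0.371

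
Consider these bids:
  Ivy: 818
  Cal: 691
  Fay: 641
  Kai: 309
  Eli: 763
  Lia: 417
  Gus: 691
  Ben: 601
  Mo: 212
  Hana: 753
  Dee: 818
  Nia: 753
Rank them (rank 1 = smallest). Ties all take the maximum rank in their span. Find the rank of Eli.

10

Sorted (ascending): 212, 309, 417, 601, 641, 691, 691, 753, 753, 763, 818, 818
The 2 values of 691 occupy positions 6–7 → each gets rank 7.
The 2 values of 753 occupy positions 8–9 → each gets rank 9.
The 2 values of 818 occupy positions 11–12 → each gets rank 12.
Eli has value 763 → rank 10.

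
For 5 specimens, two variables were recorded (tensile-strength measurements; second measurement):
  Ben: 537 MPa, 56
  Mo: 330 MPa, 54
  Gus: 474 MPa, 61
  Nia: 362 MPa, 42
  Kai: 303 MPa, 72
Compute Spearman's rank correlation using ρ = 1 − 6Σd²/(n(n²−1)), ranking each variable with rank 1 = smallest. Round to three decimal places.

-0.200

Ranks of variable 1: 5, 2, 4, 3, 1
Ranks of variable 2: 3, 2, 4, 1, 5
d = r₁ − r₂: 2, 0, 0, 2, -4
d²: 4, 0, 0, 4, 16; Σd² = 24
ρ = 1 − 6·24/(5·24) = 1 − 144/120 = -0.200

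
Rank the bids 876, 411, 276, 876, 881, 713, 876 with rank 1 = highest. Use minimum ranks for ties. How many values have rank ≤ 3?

4

Sorted (descending): 881, 876, 876, 876, 713, 411, 276
The 3 values of 876 occupy positions 2–4 → each gets rank 2.
Ranks ≤ 3: {1, 2, 2, 2} → 4 values.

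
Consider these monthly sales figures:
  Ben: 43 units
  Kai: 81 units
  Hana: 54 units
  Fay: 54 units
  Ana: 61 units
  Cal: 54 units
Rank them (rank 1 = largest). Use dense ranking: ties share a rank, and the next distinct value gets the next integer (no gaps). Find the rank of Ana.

Sorted (descending): 81, 61, 54, 54, 54, 43
The 3 values of 54 share dense rank 3.
Remaining distinct values take the next consecutive integers.
Ana has value 61 units → rank 2.

2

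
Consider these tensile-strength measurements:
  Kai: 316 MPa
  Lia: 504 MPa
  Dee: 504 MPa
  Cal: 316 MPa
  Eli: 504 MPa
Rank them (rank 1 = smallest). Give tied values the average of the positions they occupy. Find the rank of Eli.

4

Sorted (ascending): 316, 316, 504, 504, 504
The 2 values of 316 occupy positions 1–2 → average rank (1+2)/2 = 1.5.
The 3 values of 504 occupy positions 3–5 → average rank 4.
Eli has value 504 MPa → rank 4.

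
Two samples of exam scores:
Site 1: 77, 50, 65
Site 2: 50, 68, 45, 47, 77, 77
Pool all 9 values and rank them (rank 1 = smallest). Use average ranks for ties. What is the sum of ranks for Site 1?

Sorted (ascending): 45, 47, 50, 50, 65, 68, 77, 77, 77
The 2 values of 50 occupy positions 3–4 → average rank (3+4)/2 = 3.5.
The 3 values of 77 occupy positions 7–9 → average rank 8.
Site 1 values → pooled ranks: 77→8, 50→3.5, 65→5
Rank sum = 8 + 3.5 + 5 = 16.5

16.5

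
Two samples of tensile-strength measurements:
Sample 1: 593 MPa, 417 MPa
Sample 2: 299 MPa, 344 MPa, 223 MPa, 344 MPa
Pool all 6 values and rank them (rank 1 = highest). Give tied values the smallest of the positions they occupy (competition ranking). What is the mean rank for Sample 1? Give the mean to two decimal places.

1.50

Sorted (descending): 593, 417, 344, 344, 299, 223
The 2 values of 344 occupy positions 3–4 → each gets rank 3.
Sample 1 values → pooled ranks: 593→1, 417→2
Mean rank = (1 + 2) / 2 = 1.50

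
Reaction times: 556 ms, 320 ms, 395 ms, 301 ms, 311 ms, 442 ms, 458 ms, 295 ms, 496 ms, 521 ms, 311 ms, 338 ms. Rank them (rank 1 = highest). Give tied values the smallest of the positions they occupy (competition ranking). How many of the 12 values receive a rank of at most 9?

Sorted (descending): 556, 521, 496, 458, 442, 395, 338, 320, 311, 311, 301, 295
The 2 values of 311 occupy positions 9–10 → each gets rank 9.
Ranks ≤ 9: {1, 2, 3, 4, 5, 6, 7, 8, 9, 9} → 10 values.

10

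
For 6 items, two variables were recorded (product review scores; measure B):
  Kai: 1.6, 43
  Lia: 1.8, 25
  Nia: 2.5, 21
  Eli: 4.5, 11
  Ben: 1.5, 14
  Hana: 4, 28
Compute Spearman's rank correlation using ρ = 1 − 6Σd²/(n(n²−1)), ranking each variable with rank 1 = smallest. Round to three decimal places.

Ranks of variable 1: 2, 3, 4, 6, 1, 5
Ranks of variable 2: 6, 4, 3, 1, 2, 5
d = r₁ − r₂: -4, -1, 1, 5, -1, 0
d²: 16, 1, 1, 25, 1, 0; Σd² = 44
ρ = 1 − 6·44/(6·35) = 1 − 264/210 = -0.257

-0.257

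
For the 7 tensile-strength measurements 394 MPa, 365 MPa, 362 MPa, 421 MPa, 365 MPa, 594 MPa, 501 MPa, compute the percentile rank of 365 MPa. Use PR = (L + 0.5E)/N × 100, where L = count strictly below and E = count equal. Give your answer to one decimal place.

N = 7.
Strictly below 365: 1. Equal to 365: 2.
PR = (1 + 0.5·2)/7 × 100 = 28.6

28.6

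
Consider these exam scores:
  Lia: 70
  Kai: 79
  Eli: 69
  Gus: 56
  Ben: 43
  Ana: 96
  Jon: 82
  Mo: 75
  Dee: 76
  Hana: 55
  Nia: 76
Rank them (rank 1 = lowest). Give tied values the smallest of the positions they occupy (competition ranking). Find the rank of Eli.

4

Sorted (ascending): 43, 55, 56, 69, 70, 75, 76, 76, 79, 82, 96
The 2 values of 76 occupy positions 7–8 → each gets rank 7.
Eli has value 69 → rank 4.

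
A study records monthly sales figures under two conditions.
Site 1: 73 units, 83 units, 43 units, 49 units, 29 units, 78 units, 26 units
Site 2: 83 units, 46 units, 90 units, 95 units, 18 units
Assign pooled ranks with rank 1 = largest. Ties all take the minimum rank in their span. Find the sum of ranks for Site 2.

Sorted (descending): 95, 90, 83, 83, 78, 73, 49, 46, 43, 29, 26, 18
The 2 values of 83 occupy positions 3–4 → each gets rank 3.
Site 2 values → pooled ranks: 83→3, 46→8, 90→2, 95→1, 18→12
Rank sum = 3 + 8 + 2 + 1 + 12 = 26

26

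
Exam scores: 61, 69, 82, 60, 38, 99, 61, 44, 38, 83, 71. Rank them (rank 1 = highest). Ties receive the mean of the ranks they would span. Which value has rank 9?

Sorted (descending): 99, 83, 82, 71, 69, 61, 61, 60, 44, 38, 38
The 2 values of 61 occupy positions 6–7 → average rank (6+7)/2 = 6.5.
The 2 values of 38 occupy positions 10–11 → average rank (10+11)/2 = 10.5.
Rank 9 → value 44.

44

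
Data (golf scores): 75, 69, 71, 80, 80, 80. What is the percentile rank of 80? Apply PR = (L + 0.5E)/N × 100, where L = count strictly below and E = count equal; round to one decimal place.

N = 6.
Strictly below 80: 3. Equal to 80: 3.
PR = (3 + 0.5·3)/6 × 100 = 75.0

75.0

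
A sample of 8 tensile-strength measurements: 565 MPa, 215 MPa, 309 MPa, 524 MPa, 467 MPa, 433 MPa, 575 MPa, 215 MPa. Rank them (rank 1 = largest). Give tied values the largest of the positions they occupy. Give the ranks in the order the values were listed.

Sorted (descending): 575, 565, 524, 467, 433, 309, 215, 215
The 2 values of 215 occupy positions 7–8 → each gets rank 8.

2, 8, 6, 3, 4, 5, 1, 8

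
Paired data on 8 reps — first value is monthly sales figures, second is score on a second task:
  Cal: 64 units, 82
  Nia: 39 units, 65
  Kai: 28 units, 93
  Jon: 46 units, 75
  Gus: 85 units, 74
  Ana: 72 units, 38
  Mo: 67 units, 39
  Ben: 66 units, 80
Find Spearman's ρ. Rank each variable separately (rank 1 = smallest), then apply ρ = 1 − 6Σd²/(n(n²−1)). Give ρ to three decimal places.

Ranks of variable 1: 4, 2, 1, 3, 8, 7, 6, 5
Ranks of variable 2: 7, 3, 8, 5, 4, 1, 2, 6
d = r₁ − r₂: -3, -1, -7, -2, 4, 6, 4, -1
d²: 9, 1, 49, 4, 16, 36, 16, 1; Σd² = 132
ρ = 1 − 6·132/(8·63) = 1 − 792/504 = -0.571

-0.571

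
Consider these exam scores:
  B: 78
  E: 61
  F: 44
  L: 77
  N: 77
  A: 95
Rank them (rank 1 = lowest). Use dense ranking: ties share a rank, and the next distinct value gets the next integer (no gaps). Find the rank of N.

Sorted (ascending): 44, 61, 77, 77, 78, 95
The 2 values of 77 share dense rank 3.
Remaining distinct values take the next consecutive integers.
N has value 77 → rank 3.

3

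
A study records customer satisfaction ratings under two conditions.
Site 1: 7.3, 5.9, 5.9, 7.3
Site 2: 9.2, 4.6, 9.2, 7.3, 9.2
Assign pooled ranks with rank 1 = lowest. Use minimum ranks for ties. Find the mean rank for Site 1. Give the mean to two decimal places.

3.00

Sorted (ascending): 4.6, 5.9, 5.9, 7.3, 7.3, 7.3, 9.2, 9.2, 9.2
The 2 values of 5.9 occupy positions 2–3 → each gets rank 2.
The 3 values of 7.3 occupy positions 4–6 → each gets rank 4.
The 3 values of 9.2 occupy positions 7–9 → each gets rank 7.
Site 1 values → pooled ranks: 7.3→4, 5.9→2, 5.9→2, 7.3→4
Mean rank = (4 + 2 + 2 + 4) / 4 = 3.00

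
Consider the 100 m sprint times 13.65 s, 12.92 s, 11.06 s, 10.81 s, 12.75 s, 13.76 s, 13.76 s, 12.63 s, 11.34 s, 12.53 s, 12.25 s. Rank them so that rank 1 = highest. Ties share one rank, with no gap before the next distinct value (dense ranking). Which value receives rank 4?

12.75

Sorted (descending): 13.76, 13.76, 13.65, 12.92, 12.75, 12.63, 12.53, 12.25, 11.34, 11.06, 10.81
The 2 values of 13.76 share dense rank 1.
Remaining distinct values take the next consecutive integers.
Rank 4 → value 12.75.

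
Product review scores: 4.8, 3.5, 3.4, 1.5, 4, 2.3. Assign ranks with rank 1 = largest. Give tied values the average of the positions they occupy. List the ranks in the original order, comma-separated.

1, 3, 4, 6, 2, 5

Sorted (descending): 4.8, 4, 3.5, 3.4, 2.3, 1.5
No ties — each value takes its position as its rank.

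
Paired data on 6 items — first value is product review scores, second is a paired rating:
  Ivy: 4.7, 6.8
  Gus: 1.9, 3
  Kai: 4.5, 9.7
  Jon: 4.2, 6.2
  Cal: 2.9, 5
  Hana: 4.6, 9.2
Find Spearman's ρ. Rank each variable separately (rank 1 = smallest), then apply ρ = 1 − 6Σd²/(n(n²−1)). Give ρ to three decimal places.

Ranks of variable 1: 6, 1, 4, 3, 2, 5
Ranks of variable 2: 4, 1, 6, 3, 2, 5
d = r₁ − r₂: 2, 0, -2, 0, 0, 0
d²: 4, 0, 4, 0, 0, 0; Σd² = 8
ρ = 1 − 6·8/(6·35) = 1 − 48/210 = 0.771

0.771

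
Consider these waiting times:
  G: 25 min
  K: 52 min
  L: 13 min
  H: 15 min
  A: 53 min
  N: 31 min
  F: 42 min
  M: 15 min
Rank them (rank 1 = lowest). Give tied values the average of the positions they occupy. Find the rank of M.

Sorted (ascending): 13, 15, 15, 25, 31, 42, 52, 53
The 2 values of 15 occupy positions 2–3 → average rank (2+3)/2 = 2.5.
M has value 15 min → rank 2.5.

2.5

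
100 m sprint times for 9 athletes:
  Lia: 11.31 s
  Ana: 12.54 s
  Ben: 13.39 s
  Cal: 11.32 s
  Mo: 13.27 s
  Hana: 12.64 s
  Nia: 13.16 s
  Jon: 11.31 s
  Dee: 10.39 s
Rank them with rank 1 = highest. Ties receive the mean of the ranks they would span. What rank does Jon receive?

7.5

Sorted (descending): 13.39, 13.27, 13.16, 12.64, 12.54, 11.32, 11.31, 11.31, 10.39
The 2 values of 11.31 occupy positions 7–8 → average rank (7+8)/2 = 7.5.
Jon has value 11.31 s → rank 7.5.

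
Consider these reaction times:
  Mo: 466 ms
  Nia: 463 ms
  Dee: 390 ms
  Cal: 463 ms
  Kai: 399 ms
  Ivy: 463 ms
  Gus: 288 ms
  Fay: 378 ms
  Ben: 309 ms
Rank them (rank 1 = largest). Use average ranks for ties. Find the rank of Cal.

Sorted (descending): 466, 463, 463, 463, 399, 390, 378, 309, 288
The 3 values of 463 occupy positions 2–4 → average rank 3.
Cal has value 463 ms → rank 3.

3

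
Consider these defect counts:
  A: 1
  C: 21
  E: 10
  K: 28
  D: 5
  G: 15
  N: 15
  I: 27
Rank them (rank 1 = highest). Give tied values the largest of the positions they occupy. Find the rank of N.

Sorted (descending): 28, 27, 21, 15, 15, 10, 5, 1
The 2 values of 15 occupy positions 4–5 → each gets rank 5.
N has value 15 → rank 5.

5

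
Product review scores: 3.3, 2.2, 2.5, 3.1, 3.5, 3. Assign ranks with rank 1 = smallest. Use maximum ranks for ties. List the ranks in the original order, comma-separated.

Sorted (ascending): 2.2, 2.5, 3, 3.1, 3.3, 3.5
No ties — each value takes its position as its rank.

5, 1, 2, 4, 6, 3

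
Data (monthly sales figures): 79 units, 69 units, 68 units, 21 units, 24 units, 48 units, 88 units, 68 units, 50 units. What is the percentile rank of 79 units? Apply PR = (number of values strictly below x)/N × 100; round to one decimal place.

77.8

N = 9.
Strictly below 79: 7. Equal to 79: 1.
PR = 7/9 × 100 = 77.8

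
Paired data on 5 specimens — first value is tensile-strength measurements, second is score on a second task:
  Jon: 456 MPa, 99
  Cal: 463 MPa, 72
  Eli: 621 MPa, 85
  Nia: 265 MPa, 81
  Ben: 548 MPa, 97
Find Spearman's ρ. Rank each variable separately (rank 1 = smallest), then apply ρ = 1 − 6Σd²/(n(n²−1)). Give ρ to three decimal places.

0.100

Ranks of variable 1: 2, 3, 5, 1, 4
Ranks of variable 2: 5, 1, 3, 2, 4
d = r₁ − r₂: -3, 2, 2, -1, 0
d²: 9, 4, 4, 1, 0; Σd² = 18
ρ = 1 − 6·18/(5·24) = 1 − 108/120 = 0.100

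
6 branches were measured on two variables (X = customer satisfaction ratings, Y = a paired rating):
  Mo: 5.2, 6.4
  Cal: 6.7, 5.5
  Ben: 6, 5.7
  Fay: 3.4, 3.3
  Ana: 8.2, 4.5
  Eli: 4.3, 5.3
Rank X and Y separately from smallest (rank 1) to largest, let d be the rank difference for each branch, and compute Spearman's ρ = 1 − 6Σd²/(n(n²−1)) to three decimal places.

0.200

Ranks of variable 1: 3, 5, 4, 1, 6, 2
Ranks of variable 2: 6, 4, 5, 1, 2, 3
d = r₁ − r₂: -3, 1, -1, 0, 4, -1
d²: 9, 1, 1, 0, 16, 1; Σd² = 28
ρ = 1 − 6·28/(6·35) = 1 − 168/210 = 0.200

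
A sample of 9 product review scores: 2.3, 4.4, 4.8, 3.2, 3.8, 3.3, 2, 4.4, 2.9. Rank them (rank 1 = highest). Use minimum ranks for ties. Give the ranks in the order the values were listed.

8, 2, 1, 6, 4, 5, 9, 2, 7

Sorted (descending): 4.8, 4.4, 4.4, 3.8, 3.3, 3.2, 2.9, 2.3, 2
The 2 values of 4.4 occupy positions 2–3 → each gets rank 2.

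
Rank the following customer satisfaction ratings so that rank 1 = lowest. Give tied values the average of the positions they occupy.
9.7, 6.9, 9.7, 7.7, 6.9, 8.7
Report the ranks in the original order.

5.5, 1.5, 5.5, 3, 1.5, 4

Sorted (ascending): 6.9, 6.9, 7.7, 8.7, 9.7, 9.7
The 2 values of 6.9 occupy positions 1–2 → average rank (1+2)/2 = 1.5.
The 2 values of 9.7 occupy positions 5–6 → average rank (5+6)/2 = 5.5.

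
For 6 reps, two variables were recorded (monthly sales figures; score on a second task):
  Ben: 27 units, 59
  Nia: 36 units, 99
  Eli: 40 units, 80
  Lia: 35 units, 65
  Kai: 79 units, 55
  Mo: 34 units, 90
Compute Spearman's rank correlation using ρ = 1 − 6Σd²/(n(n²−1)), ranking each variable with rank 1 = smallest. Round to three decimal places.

-0.143

Ranks of variable 1: 1, 4, 5, 3, 6, 2
Ranks of variable 2: 2, 6, 4, 3, 1, 5
d = r₁ − r₂: -1, -2, 1, 0, 5, -3
d²: 1, 4, 1, 0, 25, 9; Σd² = 40
ρ = 1 − 6·40/(6·35) = 1 − 240/210 = -0.143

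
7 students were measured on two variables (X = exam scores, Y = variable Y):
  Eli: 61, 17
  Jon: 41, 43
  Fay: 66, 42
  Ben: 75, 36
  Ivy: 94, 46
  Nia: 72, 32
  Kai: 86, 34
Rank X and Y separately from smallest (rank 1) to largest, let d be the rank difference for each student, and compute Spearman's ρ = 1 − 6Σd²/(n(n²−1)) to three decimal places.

Ranks of variable 1: 2, 1, 3, 5, 7, 4, 6
Ranks of variable 2: 1, 6, 5, 4, 7, 2, 3
d = r₁ − r₂: 1, -5, -2, 1, 0, 2, 3
d²: 1, 25, 4, 1, 0, 4, 9; Σd² = 44
ρ = 1 − 6·44/(7·48) = 1 − 264/336 = 0.214

0.214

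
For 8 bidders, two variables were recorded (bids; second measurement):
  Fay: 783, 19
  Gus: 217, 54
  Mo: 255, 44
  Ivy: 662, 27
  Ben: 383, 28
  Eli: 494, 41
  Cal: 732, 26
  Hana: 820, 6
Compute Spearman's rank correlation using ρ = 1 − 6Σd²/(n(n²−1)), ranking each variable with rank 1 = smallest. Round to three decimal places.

Ranks of variable 1: 7, 1, 2, 5, 3, 4, 6, 8
Ranks of variable 2: 2, 8, 7, 4, 5, 6, 3, 1
d = r₁ − r₂: 5, -7, -5, 1, -2, -2, 3, 7
d²: 25, 49, 25, 1, 4, 4, 9, 49; Σd² = 166
ρ = 1 − 6·166/(8·63) = 1 − 996/504 = -0.976

-0.976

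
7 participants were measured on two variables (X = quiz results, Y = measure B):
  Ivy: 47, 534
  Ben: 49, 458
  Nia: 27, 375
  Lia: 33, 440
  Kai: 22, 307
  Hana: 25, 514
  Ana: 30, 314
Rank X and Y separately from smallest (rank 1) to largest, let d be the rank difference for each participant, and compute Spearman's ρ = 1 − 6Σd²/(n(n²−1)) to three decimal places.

0.536

Ranks of variable 1: 6, 7, 3, 5, 1, 2, 4
Ranks of variable 2: 7, 5, 3, 4, 1, 6, 2
d = r₁ − r₂: -1, 2, 0, 1, 0, -4, 2
d²: 1, 4, 0, 1, 0, 16, 4; Σd² = 26
ρ = 1 − 6·26/(7·48) = 1 − 156/336 = 0.536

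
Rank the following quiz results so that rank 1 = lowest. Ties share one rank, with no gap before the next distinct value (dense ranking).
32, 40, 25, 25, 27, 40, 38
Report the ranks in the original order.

Sorted (ascending): 25, 25, 27, 32, 38, 40, 40
The 2 values of 25 share dense rank 1.
The 2 values of 40 share dense rank 5.
Remaining distinct values take the next consecutive integers.

3, 5, 1, 1, 2, 5, 4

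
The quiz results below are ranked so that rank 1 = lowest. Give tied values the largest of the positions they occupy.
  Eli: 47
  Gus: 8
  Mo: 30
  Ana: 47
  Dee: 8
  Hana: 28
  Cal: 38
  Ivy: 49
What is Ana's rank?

Sorted (ascending): 8, 8, 28, 30, 38, 47, 47, 49
The 2 values of 8 occupy positions 1–2 → each gets rank 2.
The 2 values of 47 occupy positions 6–7 → each gets rank 7.
Ana has value 47 → rank 7.

7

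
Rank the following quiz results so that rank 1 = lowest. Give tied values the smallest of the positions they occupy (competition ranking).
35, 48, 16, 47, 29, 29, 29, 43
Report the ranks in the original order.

Sorted (ascending): 16, 29, 29, 29, 35, 43, 47, 48
The 3 values of 29 occupy positions 2–4 → each gets rank 2.

5, 8, 1, 7, 2, 2, 2, 6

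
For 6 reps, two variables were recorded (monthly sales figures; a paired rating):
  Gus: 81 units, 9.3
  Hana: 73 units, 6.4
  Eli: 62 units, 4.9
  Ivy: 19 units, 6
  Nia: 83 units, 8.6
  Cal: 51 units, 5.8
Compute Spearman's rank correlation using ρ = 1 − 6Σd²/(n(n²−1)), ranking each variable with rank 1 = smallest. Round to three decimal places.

0.714

Ranks of variable 1: 5, 4, 3, 1, 6, 2
Ranks of variable 2: 6, 4, 1, 3, 5, 2
d = r₁ − r₂: -1, 0, 2, -2, 1, 0
d²: 1, 0, 4, 4, 1, 0; Σd² = 10
ρ = 1 − 6·10/(6·35) = 1 − 60/210 = 0.714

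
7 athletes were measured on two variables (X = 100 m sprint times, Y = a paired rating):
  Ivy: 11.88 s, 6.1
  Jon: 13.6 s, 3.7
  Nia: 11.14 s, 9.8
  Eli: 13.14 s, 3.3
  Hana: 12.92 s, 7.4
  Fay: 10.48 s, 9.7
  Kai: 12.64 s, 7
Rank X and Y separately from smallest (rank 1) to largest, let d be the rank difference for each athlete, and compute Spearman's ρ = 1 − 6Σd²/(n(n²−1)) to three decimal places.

-0.786

Ranks of variable 1: 3, 7, 2, 6, 5, 1, 4
Ranks of variable 2: 3, 2, 7, 1, 5, 6, 4
d = r₁ − r₂: 0, 5, -5, 5, 0, -5, 0
d²: 0, 25, 25, 25, 0, 25, 0; Σd² = 100
ρ = 1 − 6·100/(7·48) = 1 − 600/336 = -0.786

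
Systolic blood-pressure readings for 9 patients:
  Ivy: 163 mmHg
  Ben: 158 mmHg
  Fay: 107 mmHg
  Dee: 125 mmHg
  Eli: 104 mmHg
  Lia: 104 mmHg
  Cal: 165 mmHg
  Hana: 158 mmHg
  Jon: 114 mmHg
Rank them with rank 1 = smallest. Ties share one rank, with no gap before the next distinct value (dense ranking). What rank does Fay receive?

2

Sorted (ascending): 104, 104, 107, 114, 125, 158, 158, 163, 165
The 2 values of 104 share dense rank 1.
The 2 values of 158 share dense rank 5.
Remaining distinct values take the next consecutive integers.
Fay has value 107 mmHg → rank 2.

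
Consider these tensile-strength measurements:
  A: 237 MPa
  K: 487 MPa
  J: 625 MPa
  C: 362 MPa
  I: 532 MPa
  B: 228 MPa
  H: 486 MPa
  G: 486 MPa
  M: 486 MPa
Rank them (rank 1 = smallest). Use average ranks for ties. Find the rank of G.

Sorted (ascending): 228, 237, 362, 486, 486, 486, 487, 532, 625
The 3 values of 486 occupy positions 4–6 → average rank 5.
G has value 486 MPa → rank 5.

5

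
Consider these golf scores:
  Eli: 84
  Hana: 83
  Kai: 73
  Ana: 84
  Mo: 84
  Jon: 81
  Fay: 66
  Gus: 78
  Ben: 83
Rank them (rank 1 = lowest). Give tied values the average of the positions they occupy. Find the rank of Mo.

8

Sorted (ascending): 66, 73, 78, 81, 83, 83, 84, 84, 84
The 2 values of 83 occupy positions 5–6 → average rank (5+6)/2 = 5.5.
The 3 values of 84 occupy positions 7–9 → average rank 8.
Mo has value 84 → rank 8.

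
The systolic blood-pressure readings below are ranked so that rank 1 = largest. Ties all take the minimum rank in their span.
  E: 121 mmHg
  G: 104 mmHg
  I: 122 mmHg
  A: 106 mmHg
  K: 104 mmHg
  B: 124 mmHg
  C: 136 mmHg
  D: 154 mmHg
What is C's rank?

Sorted (descending): 154, 136, 124, 122, 121, 106, 104, 104
The 2 values of 104 occupy positions 7–8 → each gets rank 7.
C has value 136 mmHg → rank 2.

2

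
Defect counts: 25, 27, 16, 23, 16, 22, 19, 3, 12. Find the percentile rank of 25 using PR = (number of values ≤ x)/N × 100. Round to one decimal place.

N = 9.
Strictly below 25: 7. Equal to 25: 1.
PR = 8/9 × 100 = 88.9

88.9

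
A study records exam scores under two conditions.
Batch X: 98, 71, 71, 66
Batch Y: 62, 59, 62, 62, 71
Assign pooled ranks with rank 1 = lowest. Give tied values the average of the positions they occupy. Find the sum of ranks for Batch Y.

Sorted (ascending): 59, 62, 62, 62, 66, 71, 71, 71, 98
The 3 values of 62 occupy positions 2–4 → average rank 3.
The 3 values of 71 occupy positions 6–8 → average rank 7.
Batch Y values → pooled ranks: 62→3, 59→1, 62→3, 62→3, 71→7
Rank sum = 3 + 1 + 3 + 3 + 7 = 17

17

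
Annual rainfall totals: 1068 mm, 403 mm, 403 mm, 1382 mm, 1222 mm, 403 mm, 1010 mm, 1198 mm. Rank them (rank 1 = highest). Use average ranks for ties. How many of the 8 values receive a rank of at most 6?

5

Sorted (descending): 1382, 1222, 1198, 1068, 1010, 403, 403, 403
The 3 values of 403 occupy positions 6–8 → average rank 7.
Ranks ≤ 6: {1, 2, 3, 4, 5} → 5 values.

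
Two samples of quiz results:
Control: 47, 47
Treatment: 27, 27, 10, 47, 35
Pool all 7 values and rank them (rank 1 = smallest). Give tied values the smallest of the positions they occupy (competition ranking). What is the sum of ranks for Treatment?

14

Sorted (ascending): 10, 27, 27, 35, 47, 47, 47
The 2 values of 27 occupy positions 2–3 → each gets rank 2.
The 3 values of 47 occupy positions 5–7 → each gets rank 5.
Treatment values → pooled ranks: 27→2, 27→2, 10→1, 47→5, 35→4
Rank sum = 2 + 2 + 1 + 5 + 4 = 14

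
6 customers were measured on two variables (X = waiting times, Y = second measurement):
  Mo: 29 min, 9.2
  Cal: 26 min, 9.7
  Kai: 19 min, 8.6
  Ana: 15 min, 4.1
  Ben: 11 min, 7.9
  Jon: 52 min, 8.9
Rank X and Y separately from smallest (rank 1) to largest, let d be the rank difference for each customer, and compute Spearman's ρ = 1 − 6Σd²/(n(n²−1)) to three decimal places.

Ranks of variable 1: 5, 4, 3, 2, 1, 6
Ranks of variable 2: 5, 6, 3, 1, 2, 4
d = r₁ − r₂: 0, -2, 0, 1, -1, 2
d²: 0, 4, 0, 1, 1, 4; Σd² = 10
ρ = 1 − 6·10/(6·35) = 1 − 60/210 = 0.714

0.714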